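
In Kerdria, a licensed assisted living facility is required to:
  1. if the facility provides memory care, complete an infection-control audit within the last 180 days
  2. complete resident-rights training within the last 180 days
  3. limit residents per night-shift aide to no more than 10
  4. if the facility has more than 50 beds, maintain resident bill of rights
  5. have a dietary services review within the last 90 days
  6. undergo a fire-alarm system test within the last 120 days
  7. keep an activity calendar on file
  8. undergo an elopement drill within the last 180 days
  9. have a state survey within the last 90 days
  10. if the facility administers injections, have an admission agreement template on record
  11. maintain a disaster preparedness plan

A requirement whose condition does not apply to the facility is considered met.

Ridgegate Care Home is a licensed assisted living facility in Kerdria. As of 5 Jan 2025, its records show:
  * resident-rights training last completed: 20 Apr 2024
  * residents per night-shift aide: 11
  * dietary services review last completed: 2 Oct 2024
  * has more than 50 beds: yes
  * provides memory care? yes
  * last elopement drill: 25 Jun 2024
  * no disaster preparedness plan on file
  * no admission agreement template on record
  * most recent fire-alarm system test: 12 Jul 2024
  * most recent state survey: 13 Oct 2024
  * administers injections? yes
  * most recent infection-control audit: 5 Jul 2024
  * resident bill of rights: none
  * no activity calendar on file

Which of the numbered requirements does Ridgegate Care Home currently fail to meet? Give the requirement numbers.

1. condition 'provides memory care' holds; infection-control audit 184 days ago vs limit 180 → not met
2. resident-rights training 260 days ago vs limit 180 → not met
3. residents per night-shift aide 11 > 10 → not met
4. condition 'has more than 50 beds' holds; resident bill of rights absent → not met
5. dietary services review 95 days ago vs limit 90 → not met
6. fire-alarm system test 177 days ago vs limit 120 → not met
7. activity calendar absent → not met
8. elopement drill 194 days ago vs limit 180 → not met
9. state survey 84 days ago vs limit 90 → met
10. condition 'administers injections' holds; admission agreement template absent → not met
11. disaster preparedness plan absent → not met
Not met: 1, 2, 3, 4, 5, 6, 7, 8, 10, 11

1, 2, 3, 4, 5, 6, 7, 8, 10, 11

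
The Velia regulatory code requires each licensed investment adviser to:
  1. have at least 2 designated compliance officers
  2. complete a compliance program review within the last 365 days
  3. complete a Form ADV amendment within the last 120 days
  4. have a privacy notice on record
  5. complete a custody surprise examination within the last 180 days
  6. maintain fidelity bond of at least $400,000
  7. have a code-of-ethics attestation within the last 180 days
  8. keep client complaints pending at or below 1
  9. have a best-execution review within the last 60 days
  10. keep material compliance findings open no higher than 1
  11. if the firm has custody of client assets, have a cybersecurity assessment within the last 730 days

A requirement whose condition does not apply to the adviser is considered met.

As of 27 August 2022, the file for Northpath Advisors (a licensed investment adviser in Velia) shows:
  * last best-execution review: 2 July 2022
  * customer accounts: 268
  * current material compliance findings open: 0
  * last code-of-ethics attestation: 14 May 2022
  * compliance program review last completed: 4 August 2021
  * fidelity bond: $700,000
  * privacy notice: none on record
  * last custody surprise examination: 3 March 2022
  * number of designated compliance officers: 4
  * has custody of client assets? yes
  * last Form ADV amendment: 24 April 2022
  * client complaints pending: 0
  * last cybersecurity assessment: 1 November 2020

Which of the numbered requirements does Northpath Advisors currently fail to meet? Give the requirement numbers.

2, 3, 4

1. designated compliance officers 4 ≥ 2 → met
2. compliance program review 388 days ago vs limit 365 → not met
3. Form ADV amendment 125 days ago vs limit 120 → not met
4. privacy notice absent → not met
5. custody surprise examination 177 days ago vs limit 180 → met
6. fidelity bond $700,000 ≥ $400,000 → met
7. code-of-ethics attestation 105 days ago vs limit 180 → met
8. client complaints pending 0 ≤ 1 → met
9. best-execution review 56 days ago vs limit 60 → met
10. material compliance findings open 0 ≤ 1 → met
11. condition 'has custody of client assets' holds; cybersecurity assessment 664 days ago vs limit 730 → met
Not met: 2, 3, 4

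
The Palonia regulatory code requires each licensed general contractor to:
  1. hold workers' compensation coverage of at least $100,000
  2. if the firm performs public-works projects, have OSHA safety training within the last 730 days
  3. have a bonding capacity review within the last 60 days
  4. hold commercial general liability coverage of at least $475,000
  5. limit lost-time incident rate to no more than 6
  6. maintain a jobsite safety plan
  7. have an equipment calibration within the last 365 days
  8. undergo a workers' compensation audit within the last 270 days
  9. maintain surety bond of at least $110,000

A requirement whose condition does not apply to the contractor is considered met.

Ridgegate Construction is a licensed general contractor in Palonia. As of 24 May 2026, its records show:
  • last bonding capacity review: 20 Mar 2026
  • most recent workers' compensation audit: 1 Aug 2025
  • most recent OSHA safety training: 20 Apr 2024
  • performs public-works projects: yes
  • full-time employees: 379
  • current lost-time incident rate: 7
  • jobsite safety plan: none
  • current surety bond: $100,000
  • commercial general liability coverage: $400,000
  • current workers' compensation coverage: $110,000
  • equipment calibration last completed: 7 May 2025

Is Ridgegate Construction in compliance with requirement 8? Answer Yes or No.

No

8. workers' compensation audit 296 days ago vs limit 270 → not met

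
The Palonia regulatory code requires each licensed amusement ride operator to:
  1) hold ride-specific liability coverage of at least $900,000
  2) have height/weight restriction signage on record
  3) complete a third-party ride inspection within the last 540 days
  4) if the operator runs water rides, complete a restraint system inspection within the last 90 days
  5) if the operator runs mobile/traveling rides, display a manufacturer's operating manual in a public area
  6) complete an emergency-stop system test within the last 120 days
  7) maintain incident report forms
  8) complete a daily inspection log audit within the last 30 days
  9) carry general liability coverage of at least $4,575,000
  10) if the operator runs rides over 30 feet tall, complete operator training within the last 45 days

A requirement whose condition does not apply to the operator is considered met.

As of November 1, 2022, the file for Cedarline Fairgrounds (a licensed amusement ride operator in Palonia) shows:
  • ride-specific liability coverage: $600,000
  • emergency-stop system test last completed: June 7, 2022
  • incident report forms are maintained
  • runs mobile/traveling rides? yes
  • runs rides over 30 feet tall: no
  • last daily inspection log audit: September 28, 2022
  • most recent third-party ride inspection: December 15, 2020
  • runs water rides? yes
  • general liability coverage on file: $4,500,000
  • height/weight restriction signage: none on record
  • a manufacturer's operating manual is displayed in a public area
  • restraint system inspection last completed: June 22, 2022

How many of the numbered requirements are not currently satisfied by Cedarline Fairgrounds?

1. ride-specific liability coverage $600,000 < $900,000 → not met
2. height/weight restriction signage absent → not met
3. third-party ride inspection 686 days ago vs limit 540 → not met
4. condition 'runs water rides' holds; restraint system inspection 132 days ago vs limit 90 → not met
5. condition 'runs mobile/traveling rides' holds; manufacturer's operating manual present → met
6. emergency-stop system test 147 days ago vs limit 120 → not met
7. incident report forms present → met
8. daily inspection log audit 34 days ago vs limit 30 → not met
9. general liability coverage $4,500,000 < $4,575,000 → not met
10. condition 'runs rides over 30 feet tall' does not hold → requirement n/a → met
Not met: 7 of 10

7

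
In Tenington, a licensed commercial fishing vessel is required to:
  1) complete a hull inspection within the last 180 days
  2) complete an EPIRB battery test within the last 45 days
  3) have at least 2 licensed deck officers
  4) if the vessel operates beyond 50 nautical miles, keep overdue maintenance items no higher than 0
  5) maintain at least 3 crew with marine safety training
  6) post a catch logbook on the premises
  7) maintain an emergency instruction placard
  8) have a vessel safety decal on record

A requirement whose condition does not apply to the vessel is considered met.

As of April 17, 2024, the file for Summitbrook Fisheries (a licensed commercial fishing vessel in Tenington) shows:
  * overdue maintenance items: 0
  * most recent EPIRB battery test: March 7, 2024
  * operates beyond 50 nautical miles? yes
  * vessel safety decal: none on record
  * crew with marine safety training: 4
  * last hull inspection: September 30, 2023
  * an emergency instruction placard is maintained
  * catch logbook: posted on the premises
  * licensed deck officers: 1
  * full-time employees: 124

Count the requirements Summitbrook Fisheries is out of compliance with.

1. hull inspection 200 days ago vs limit 180 → not met
2. EPIRB battery test 41 days ago vs limit 45 → met
3. licensed deck officers 1 < 2 → not met
4. condition 'operates beyond 50 nautical miles' holds; overdue maintenance items 0 ≤ 0 → met
5. crew with marine safety training 4 ≥ 3 → met
6. catch logbook present → met
7. emergency instruction placard present → met
8. vessel safety decal absent → not met
Not met: 3 of 8

3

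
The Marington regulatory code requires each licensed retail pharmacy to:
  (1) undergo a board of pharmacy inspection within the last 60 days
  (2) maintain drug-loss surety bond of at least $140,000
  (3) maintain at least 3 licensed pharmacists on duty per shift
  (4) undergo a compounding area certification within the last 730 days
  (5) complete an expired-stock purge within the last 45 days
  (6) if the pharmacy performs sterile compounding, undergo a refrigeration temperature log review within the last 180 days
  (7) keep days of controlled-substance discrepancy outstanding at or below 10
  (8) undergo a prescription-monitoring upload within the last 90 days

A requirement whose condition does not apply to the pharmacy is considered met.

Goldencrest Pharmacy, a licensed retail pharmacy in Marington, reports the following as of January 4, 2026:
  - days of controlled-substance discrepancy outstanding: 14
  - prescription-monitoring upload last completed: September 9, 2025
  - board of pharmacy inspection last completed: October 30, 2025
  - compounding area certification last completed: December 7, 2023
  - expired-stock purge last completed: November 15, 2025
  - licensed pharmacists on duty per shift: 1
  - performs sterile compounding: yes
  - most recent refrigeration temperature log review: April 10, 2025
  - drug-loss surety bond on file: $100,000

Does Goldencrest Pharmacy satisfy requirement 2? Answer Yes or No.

No

2. drug-loss surety bond $100,000 < $140,000 → not met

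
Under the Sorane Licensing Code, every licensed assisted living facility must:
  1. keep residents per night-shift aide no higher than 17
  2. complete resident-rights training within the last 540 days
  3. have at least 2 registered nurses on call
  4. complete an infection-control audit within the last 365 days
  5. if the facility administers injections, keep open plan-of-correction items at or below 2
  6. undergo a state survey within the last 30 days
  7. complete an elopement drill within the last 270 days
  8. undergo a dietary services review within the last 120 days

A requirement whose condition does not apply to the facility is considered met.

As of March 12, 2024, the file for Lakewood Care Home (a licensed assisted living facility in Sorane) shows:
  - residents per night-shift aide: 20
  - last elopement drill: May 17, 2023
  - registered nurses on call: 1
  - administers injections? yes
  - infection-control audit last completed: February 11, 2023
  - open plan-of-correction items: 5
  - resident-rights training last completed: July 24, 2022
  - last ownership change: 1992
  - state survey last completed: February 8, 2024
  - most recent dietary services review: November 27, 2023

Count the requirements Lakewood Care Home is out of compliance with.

7

1. residents per night-shift aide 20 > 17 → not met
2. resident-rights training 597 days ago vs limit 540 → not met
3. registered nurses on call 1 < 2 → not met
4. infection-control audit 395 days ago vs limit 365 → not met
5. condition 'administers injections' holds; open plan-of-correction items 5 > 2 → not met
6. state survey 33 days ago vs limit 30 → not met
7. elopement drill 300 days ago vs limit 270 → not met
8. dietary services review 106 days ago vs limit 120 → met
Not met: 7 of 8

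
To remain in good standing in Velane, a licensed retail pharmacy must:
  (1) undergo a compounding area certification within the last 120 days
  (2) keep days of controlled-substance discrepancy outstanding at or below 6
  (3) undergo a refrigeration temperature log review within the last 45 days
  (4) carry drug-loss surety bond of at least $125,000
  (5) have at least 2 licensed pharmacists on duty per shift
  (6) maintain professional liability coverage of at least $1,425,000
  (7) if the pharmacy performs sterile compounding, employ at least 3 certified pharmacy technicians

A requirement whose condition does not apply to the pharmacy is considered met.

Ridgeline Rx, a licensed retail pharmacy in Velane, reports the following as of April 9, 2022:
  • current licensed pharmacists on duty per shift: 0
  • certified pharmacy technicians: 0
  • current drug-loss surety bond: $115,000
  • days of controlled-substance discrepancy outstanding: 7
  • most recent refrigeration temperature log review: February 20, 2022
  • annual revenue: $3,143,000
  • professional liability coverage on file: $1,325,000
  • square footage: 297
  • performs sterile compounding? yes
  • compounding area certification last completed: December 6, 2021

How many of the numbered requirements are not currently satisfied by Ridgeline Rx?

1. compounding area certification 124 days ago vs limit 120 → not met
2. days of controlled-substance discrepancy outstanding 7 > 6 → not met
3. refrigeration temperature log review 48 days ago vs limit 45 → not met
4. drug-loss surety bond $115,000 < $125,000 → not met
5. licensed pharmacists on duty per shift 0 < 2 → not met
6. professional liability coverage $1,325,000 < $1,425,000 → not met
7. condition 'performs sterile compounding' holds; certified pharmacy technicians 0 < 3 → not met
Not met: 7 of 7

7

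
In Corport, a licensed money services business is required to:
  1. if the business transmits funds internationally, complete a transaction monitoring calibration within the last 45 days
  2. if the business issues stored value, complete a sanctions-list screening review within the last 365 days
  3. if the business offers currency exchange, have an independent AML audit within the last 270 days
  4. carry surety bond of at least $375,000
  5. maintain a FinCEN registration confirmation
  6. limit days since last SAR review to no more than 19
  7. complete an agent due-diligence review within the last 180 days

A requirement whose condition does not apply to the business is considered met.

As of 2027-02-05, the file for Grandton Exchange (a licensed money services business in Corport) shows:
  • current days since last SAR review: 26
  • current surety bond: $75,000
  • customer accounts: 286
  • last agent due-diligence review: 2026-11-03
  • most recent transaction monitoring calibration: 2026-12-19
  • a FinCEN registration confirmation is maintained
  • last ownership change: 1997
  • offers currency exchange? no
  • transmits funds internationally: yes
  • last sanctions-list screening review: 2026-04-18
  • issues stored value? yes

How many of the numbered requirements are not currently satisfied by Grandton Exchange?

3

1. condition 'transmits funds internationally' holds; transaction monitoring calibration 48 days ago vs limit 45 → not met
2. condition 'issues stored value' holds; sanctions-list screening review 293 days ago vs limit 365 → met
3. condition 'offers currency exchange' does not hold → requirement n/a → met
4. surety bond $75,000 < $375,000 → not met
5. FinCEN registration confirmation present → met
6. days since last SAR review 26 > 19 → not met
7. agent due-diligence review 94 days ago vs limit 180 → met
Not met: 3 of 7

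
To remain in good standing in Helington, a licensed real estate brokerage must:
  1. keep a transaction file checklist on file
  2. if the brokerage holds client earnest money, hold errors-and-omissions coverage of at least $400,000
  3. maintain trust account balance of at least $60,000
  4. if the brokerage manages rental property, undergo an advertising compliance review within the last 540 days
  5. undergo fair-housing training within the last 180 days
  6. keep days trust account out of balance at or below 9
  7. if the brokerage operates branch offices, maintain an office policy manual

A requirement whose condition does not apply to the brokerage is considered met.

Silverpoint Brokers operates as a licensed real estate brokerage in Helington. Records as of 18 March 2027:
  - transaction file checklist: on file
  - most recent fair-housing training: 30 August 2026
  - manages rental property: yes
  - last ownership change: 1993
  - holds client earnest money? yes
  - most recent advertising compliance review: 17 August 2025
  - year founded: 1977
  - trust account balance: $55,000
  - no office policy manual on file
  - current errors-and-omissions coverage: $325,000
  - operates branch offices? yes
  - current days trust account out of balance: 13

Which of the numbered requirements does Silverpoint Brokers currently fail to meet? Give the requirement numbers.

1. transaction file checklist present → met
2. condition 'holds client earnest money' holds; errors-and-omissions coverage $325,000 < $400,000 → not met
3. trust account balance $55,000 < $60,000 → not met
4. condition 'manages rental property' holds; advertising compliance review 578 days ago vs limit 540 → not met
5. fair-housing training 200 days ago vs limit 180 → not met
6. days trust account out of balance 13 > 9 → not met
7. condition 'operates branch offices' holds; office policy manual absent → not met
Not met: 2, 3, 4, 5, 6, 7

2, 3, 4, 5, 6, 7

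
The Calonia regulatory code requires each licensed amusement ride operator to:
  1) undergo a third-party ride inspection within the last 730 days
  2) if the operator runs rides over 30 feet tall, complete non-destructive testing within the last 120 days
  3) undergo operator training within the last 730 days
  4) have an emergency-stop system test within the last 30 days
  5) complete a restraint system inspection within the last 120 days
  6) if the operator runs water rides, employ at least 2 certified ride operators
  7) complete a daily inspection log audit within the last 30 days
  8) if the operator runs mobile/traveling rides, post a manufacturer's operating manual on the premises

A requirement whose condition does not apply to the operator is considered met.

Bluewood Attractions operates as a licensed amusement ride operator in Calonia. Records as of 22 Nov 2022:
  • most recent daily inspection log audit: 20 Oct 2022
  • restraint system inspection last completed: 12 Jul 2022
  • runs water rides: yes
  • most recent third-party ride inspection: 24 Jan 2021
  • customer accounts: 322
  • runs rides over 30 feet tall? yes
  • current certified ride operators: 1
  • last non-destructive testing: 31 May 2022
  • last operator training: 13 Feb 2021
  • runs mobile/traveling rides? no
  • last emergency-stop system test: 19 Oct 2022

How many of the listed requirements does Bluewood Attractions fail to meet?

5

1. third-party ride inspection 667 days ago vs limit 730 → met
2. condition 'runs rides over 30 feet tall' holds; non-destructive testing 175 days ago vs limit 120 → not met
3. operator training 647 days ago vs limit 730 → met
4. emergency-stop system test 34 days ago vs limit 30 → not met
5. restraint system inspection 133 days ago vs limit 120 → not met
6. condition 'runs water rides' holds; certified ride operators 1 < 2 → not met
7. daily inspection log audit 33 days ago vs limit 30 → not met
8. condition 'runs mobile/traveling rides' does not hold → requirement n/a → met
Not met: 5 of 8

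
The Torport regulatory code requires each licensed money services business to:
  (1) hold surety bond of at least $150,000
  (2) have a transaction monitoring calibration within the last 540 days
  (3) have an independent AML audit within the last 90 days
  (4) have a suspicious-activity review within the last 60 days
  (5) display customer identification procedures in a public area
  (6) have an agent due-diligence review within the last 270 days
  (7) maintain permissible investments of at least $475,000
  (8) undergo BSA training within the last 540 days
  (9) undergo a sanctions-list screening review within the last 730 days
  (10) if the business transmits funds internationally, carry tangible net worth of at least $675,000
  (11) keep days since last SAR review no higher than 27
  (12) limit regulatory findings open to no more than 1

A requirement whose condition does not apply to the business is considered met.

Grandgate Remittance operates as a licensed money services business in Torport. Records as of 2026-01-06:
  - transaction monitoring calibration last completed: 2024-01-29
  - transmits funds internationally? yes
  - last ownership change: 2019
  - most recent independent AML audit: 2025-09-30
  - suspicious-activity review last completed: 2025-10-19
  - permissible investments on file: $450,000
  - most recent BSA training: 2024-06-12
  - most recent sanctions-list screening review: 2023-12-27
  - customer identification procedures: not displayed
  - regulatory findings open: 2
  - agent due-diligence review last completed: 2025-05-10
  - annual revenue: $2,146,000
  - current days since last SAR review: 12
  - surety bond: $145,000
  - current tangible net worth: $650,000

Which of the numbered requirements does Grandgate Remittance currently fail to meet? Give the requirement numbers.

1. surety bond $145,000 < $150,000 → not met
2. transaction monitoring calibration 708 days ago vs limit 540 → not met
3. independent AML audit 98 days ago vs limit 90 → not met
4. suspicious-activity review 79 days ago vs limit 60 → not met
5. customer identification procedures absent → not met
6. agent due-diligence review 241 days ago vs limit 270 → met
7. permissible investments $450,000 < $475,000 → not met
8. BSA training 573 days ago vs limit 540 → not met
9. sanctions-list screening review 741 days ago vs limit 730 → not met
10. condition 'transmits funds internationally' holds; tangible net worth $650,000 < $675,000 → not met
11. days since last SAR review 12 ≤ 27 → met
12. regulatory findings open 2 > 1 → not met
Not met: 1, 2, 3, 4, 5, 7, 8, 9, 10, 12

1, 2, 3, 4, 5, 7, 8, 9, 10, 12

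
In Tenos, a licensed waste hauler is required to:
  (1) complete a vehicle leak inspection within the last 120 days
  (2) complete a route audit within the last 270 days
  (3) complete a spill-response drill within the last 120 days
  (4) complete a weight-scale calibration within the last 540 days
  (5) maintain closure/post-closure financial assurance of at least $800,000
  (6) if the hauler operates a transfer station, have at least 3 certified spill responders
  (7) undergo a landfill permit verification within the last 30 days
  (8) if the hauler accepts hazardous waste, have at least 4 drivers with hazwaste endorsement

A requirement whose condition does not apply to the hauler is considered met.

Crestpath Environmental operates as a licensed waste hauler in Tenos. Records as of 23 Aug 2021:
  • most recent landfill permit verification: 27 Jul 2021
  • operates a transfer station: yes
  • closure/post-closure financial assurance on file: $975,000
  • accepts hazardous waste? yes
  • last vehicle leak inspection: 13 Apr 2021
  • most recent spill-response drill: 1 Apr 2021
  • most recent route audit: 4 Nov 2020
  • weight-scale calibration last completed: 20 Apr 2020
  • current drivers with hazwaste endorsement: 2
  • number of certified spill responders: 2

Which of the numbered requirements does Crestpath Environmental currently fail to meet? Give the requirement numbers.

1. vehicle leak inspection 132 days ago vs limit 120 → not met
2. route audit 292 days ago vs limit 270 → not met
3. spill-response drill 144 days ago vs limit 120 → not met
4. weight-scale calibration 490 days ago vs limit 540 → met
5. closure/post-closure financial assurance $975,000 ≥ $800,000 → met
6. condition 'operates a transfer station' holds; certified spill responders 2 < 3 → not met
7. landfill permit verification 27 days ago vs limit 30 → met
8. condition 'accepts hazardous waste' holds; drivers with hazwaste endorsement 2 < 4 → not met
Not met: 1, 2, 3, 6, 8

1, 2, 3, 6, 8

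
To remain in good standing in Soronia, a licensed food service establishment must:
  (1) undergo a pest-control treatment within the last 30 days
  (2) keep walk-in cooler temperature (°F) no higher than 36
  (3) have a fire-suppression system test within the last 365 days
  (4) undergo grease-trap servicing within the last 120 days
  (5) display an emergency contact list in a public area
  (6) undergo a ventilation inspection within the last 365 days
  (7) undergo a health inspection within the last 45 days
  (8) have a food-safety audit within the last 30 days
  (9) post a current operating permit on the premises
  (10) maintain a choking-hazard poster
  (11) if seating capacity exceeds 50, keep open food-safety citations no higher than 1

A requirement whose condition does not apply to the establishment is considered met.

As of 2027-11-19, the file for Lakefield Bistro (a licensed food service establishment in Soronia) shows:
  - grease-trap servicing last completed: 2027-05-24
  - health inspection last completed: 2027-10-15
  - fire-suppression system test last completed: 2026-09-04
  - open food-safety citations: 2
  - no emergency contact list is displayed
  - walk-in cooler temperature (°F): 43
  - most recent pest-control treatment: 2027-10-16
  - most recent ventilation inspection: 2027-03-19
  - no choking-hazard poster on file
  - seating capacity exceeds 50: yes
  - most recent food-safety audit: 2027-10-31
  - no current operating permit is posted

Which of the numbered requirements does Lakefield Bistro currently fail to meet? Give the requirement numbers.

1, 2, 3, 4, 5, 9, 10, 11

1. pest-control treatment 34 days ago vs limit 30 → not met
2. walk-in cooler temperature (°F) 43 > 36 → not met
3. fire-suppression system test 441 days ago vs limit 365 → not met
4. grease-trap servicing 179 days ago vs limit 120 → not met
5. emergency contact list absent → not met
6. ventilation inspection 245 days ago vs limit 365 → met
7. health inspection 35 days ago vs limit 45 → met
8. food-safety audit 19 days ago vs limit 30 → met
9. current operating permit absent → not met
10. choking-hazard poster absent → not met
11. condition 'seating capacity exceeds 50' holds; open food-safety citations 2 > 1 → not met
Not met: 1, 2, 3, 4, 5, 9, 10, 11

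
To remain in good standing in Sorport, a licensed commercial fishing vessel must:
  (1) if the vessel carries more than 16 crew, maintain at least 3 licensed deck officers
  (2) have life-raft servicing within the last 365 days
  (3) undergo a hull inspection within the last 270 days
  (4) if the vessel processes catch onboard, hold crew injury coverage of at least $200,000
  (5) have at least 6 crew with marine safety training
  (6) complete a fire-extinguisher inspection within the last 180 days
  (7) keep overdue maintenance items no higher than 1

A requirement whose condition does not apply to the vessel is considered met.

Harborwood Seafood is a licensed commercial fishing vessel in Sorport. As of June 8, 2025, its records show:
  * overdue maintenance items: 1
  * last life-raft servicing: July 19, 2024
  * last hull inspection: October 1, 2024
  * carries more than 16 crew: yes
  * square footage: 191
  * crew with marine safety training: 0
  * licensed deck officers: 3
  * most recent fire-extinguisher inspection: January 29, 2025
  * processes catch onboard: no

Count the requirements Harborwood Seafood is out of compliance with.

1

1. condition 'carries more than 16 crew' holds; licensed deck officers 3 ≥ 3 → met
2. life-raft servicing 324 days ago vs limit 365 → met
3. hull inspection 250 days ago vs limit 270 → met
4. condition 'processes catch onboard' does not hold → requirement n/a → met
5. crew with marine safety training 0 < 6 → not met
6. fire-extinguisher inspection 130 days ago vs limit 180 → met
7. overdue maintenance items 1 ≤ 1 → met
Not met: 1 of 7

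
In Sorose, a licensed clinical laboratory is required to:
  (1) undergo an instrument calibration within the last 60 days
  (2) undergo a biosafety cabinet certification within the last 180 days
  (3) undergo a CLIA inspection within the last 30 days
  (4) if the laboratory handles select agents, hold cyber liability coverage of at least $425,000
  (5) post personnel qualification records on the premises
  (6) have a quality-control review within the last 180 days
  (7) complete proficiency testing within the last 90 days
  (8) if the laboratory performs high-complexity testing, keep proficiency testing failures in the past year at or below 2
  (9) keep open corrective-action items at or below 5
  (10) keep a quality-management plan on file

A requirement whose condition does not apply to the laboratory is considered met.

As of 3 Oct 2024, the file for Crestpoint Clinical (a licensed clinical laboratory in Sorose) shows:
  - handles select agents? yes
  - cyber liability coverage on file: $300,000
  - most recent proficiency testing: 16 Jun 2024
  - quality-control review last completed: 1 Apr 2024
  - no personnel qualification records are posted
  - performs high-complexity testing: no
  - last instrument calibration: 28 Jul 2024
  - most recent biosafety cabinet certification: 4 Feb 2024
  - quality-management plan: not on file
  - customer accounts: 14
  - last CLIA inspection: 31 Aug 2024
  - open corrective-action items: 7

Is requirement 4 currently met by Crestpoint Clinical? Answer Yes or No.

No

4. condition 'handles select agents' holds; cyber liability coverage $300,000 < $425,000 → not met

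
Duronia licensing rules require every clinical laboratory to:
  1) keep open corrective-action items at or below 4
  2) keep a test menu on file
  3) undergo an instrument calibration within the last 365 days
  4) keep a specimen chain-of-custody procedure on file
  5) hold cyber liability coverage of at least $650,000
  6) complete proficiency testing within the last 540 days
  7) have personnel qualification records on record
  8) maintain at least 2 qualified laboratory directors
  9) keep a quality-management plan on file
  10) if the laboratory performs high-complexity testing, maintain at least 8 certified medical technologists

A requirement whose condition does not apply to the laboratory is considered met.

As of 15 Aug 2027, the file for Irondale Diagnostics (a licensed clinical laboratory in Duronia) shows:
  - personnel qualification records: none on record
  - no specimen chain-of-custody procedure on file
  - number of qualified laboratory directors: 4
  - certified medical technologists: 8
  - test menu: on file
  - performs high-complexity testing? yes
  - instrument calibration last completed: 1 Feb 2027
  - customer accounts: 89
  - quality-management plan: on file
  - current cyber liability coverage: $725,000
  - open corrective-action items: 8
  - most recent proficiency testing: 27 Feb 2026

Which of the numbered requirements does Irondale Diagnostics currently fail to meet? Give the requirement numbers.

1, 4, 7

1. open corrective-action items 8 > 4 → not met
2. test menu present → met
3. instrument calibration 195 days ago vs limit 365 → met
4. specimen chain-of-custody procedure absent → not met
5. cyber liability coverage $725,000 ≥ $650,000 → met
6. proficiency testing 534 days ago vs limit 540 → met
7. personnel qualification records absent → not met
8. qualified laboratory directors 4 ≥ 2 → met
9. quality-management plan present → met
10. condition 'performs high-complexity testing' holds; certified medical technologists 8 ≥ 8 → met
Not met: 1, 4, 7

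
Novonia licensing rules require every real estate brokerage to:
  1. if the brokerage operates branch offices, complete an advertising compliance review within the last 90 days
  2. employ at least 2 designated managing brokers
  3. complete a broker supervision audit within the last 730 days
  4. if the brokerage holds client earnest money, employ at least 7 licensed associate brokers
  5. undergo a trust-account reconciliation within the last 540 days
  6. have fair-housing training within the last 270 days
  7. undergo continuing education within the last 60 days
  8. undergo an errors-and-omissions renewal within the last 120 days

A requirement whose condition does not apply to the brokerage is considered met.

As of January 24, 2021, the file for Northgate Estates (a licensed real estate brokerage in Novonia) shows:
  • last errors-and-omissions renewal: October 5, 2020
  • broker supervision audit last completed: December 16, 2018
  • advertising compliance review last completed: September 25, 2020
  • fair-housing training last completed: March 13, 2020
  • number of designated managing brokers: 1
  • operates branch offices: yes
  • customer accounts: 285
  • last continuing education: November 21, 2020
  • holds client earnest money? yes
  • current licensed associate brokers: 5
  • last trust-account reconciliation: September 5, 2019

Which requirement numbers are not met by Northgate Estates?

1. condition 'operates branch offices' holds; advertising compliance review 121 days ago vs limit 90 → not met
2. designated managing brokers 1 < 2 → not met
3. broker supervision audit 770 days ago vs limit 730 → not met
4. condition 'holds client earnest money' holds; licensed associate brokers 5 < 7 → not met
5. trust-account reconciliation 507 days ago vs limit 540 → met
6. fair-housing training 317 days ago vs limit 270 → not met
7. continuing education 64 days ago vs limit 60 → not met
8. errors-and-omissions renewal 111 days ago vs limit 120 → met
Not met: 1, 2, 3, 4, 6, 7

1, 2, 3, 4, 6, 7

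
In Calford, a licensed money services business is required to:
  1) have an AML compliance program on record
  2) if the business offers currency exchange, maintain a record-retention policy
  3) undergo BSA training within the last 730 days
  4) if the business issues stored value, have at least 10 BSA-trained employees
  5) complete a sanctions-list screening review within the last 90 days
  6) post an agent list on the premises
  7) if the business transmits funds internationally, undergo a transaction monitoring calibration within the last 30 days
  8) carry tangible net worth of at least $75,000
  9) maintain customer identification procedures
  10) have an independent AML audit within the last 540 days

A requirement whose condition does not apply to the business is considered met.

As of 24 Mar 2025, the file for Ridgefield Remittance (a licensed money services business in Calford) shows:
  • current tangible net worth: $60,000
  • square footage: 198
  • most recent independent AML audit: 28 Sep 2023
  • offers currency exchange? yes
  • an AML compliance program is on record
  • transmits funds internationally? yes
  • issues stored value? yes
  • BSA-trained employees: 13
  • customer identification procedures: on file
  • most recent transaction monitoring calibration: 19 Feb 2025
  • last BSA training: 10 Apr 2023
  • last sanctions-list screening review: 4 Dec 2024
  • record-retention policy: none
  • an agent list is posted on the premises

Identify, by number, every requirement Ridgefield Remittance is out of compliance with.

1. AML compliance program present → met
2. condition 'offers currency exchange' holds; record-retention policy absent → not met
3. BSA training 714 days ago vs limit 730 → met
4. condition 'issues stored value' holds; BSA-trained employees 13 ≥ 10 → met
5. sanctions-list screening review 110 days ago vs limit 90 → not met
6. agent list present → met
7. condition 'transmits funds internationally' holds; transaction monitoring calibration 33 days ago vs limit 30 → not met
8. tangible net worth $60,000 < $75,000 → not met
9. customer identification procedures present → met
10. independent AML audit 543 days ago vs limit 540 → not met
Not met: 2, 5, 7, 8, 10

2, 5, 7, 8, 10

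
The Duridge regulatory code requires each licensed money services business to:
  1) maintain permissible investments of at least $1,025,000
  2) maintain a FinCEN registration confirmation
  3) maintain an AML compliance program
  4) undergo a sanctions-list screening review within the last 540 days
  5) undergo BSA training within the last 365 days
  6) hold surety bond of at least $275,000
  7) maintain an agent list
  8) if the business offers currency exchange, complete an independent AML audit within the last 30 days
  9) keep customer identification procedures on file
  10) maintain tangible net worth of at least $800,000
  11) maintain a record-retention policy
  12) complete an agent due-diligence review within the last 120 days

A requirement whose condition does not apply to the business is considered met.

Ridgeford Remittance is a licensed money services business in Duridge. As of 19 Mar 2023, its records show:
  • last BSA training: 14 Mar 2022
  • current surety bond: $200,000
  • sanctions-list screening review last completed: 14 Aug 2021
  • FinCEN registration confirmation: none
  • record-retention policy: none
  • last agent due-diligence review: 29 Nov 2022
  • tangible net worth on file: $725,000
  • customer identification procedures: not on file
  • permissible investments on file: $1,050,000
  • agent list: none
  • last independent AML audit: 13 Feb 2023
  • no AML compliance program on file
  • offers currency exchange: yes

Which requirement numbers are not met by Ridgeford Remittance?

1. permissible investments $1,050,000 ≥ $1,025,000 → met
2. FinCEN registration confirmation absent → not met
3. AML compliance program absent → not met
4. sanctions-list screening review 582 days ago vs limit 540 → not met
5. BSA training 370 days ago vs limit 365 → not met
6. surety bond $200,000 < $275,000 → not met
7. agent list absent → not met
8. condition 'offers currency exchange' holds; independent AML audit 34 days ago vs limit 30 → not met
9. customer identification procedures absent → not met
10. tangible net worth $725,000 < $800,000 → not met
11. record-retention policy absent → not met
12. agent due-diligence review 110 days ago vs limit 120 → met
Not met: 2, 3, 4, 5, 6, 7, 8, 9, 10, 11

2, 3, 4, 5, 6, 7, 8, 9, 10, 11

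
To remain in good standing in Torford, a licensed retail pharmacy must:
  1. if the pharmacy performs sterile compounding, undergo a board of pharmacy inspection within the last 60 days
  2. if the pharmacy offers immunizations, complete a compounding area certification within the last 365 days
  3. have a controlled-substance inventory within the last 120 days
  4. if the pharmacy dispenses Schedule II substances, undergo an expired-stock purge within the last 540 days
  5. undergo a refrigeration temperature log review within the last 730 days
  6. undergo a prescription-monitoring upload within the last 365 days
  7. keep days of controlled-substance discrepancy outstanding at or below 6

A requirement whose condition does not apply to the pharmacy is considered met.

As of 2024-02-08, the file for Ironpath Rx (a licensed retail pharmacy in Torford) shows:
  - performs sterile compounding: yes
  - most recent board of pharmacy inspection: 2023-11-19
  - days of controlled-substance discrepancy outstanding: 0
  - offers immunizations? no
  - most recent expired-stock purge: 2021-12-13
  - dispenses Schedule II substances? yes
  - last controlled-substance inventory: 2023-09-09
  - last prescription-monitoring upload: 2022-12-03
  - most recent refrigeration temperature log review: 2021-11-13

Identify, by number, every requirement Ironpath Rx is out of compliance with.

1, 3, 4, 5, 6

1. condition 'performs sterile compounding' holds; board of pharmacy inspection 81 days ago vs limit 60 → not met
2. condition 'offers immunizations' does not hold → requirement n/a → met
3. controlled-substance inventory 152 days ago vs limit 120 → not met
4. condition 'dispenses Schedule II substances' holds; expired-stock purge 787 days ago vs limit 540 → not met
5. refrigeration temperature log review 817 days ago vs limit 730 → not met
6. prescription-monitoring upload 432 days ago vs limit 365 → not met
7. days of controlled-substance discrepancy outstanding 0 ≤ 6 → met
Not met: 1, 3, 4, 5, 6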